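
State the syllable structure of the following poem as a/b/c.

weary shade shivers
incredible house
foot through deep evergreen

Line 1: weary (2), shade (1), shivers (2) → 5
Line 2: incredible (4), house (1) → 5
Line 3: foot (1), through (1), deep (1), evergreen (3) → 6

5/5/6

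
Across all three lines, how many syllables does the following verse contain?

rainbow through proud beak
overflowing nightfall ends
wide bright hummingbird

17

Line 1: rainbow(2) + through(1) + proud(1) + beak(1) = 5
Line 2: overflowing(4) + nightfall(2) + ends(1) = 7
Line 3: wide(1) + bright(1) + hummingbird(3) = 5
Total: 5 + 7 + 5 = 17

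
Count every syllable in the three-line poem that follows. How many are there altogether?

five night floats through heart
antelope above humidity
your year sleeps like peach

Line 1: five (1), night (1), floats (1), through (1), heart (1) → 5
Line 2: antelope (3), above (2), humidity (4) → 9
Line 3: your (1), year (1), sleeps (1), like (1), peach (1) → 5
Total: 5 + 9 + 5 = 19

19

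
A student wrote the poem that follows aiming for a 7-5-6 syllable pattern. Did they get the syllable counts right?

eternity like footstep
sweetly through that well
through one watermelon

Line 1: "eternity like footstep": 4+1+2 = 7 ✓
Line 2: "sweetly through that well": 2+1+1+1 = 5 ✓
Line 3: "through one watermelon": 1+1+4 = 6 ✓

Yes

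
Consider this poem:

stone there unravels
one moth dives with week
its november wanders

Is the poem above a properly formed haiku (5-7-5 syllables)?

No

Line 1: stone(1) + there(1) + unravels(3) = 5 ✓
Line 2: one(1) + moth(1) + dives(1) + with(1) + week(1) = 5 (expected 7)
Line 3: its(1) + november(3) + wanders(2) = 6 (expected 5)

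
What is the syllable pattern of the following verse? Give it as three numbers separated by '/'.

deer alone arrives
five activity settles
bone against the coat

5/7/5

Line 1: deer (1), alone (2), arrives (2) → 5
Line 2: five (1), activity (4), settles (2) → 7
Line 3: bone (1), against (2), the (1), coat (1) → 5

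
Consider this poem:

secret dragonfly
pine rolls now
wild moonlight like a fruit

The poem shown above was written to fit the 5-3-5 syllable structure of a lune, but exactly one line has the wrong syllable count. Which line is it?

The third line

Line 1: "secret dragonfly": 2+3 = 5 ✓
Line 2: "pine rolls now": 1+1+1 = 3 ✓
Line 3: "wild moonlight like a fruit": 1+2+1+1+1 = 6 (expected 5)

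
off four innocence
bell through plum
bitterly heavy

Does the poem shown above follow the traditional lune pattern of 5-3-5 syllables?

Yes

Line 1: "off four innocence": 1+1+3 = 5 ✓
Line 2: "bell through plum": 1+1+1 = 3 ✓
Line 3: "bitterly heavy": 3+2 = 5 ✓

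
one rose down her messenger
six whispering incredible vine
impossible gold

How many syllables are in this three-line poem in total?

21

Line 1: "one rose down her messenger": 1+1+1+1+3 = 7
Line 2: "six whispering incredible vine": 1+3+4+1 = 9
Line 3: "impossible gold": 4+1 = 5
Total: 7 + 9 + 5 = 21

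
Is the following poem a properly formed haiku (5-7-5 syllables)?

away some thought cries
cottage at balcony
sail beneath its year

No

Line 1: away(2) + some(1) + thought(1) + cries(1) = 5 ✓
Line 2: cottage(2) + at(1) + balcony(3) = 6 (expected 7)
Line 3: sail(1) + beneath(2) + its(1) + year(1) = 5 ✓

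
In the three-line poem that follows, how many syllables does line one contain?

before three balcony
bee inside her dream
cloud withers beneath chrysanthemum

6

Line one: before (2), three (1), balcony (3) → 6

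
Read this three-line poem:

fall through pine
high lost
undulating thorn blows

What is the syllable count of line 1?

Line 1: fall(1) + through(1) + pine(1) = 3

3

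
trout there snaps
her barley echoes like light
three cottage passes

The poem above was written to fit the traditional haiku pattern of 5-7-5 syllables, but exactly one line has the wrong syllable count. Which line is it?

Line 1

Line 1: trout (1), there (1), snaps (1) → 3 (expected 5)
Line 2: her (1), barley (2), echoes (2), like (1), light (1) → 7 ✓
Line 3: three (1), cottage (2), passes (2) → 5 ✓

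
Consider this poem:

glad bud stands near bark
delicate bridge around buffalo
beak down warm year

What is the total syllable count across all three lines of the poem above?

18

Line 1: "glad bud stands near bark": 1+1+1+1+1 = 5
Line 2: "delicate bridge around buffalo": 3+1+2+3 = 9
Line 3: "beak down warm year": 1+1+1+1 = 4
Total: 5 + 9 + 4 = 18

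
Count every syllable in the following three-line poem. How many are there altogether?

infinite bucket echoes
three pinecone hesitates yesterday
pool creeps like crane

20

Line 1: infinite (3), bucket (2), echoes (2) → 7
Line 2: three (1), pinecone (2), hesitates (3), yesterday (3) → 9
Line 3: pool (1), creeps (1), like (1), crane (1) → 4
Total: 7 + 9 + 4 = 20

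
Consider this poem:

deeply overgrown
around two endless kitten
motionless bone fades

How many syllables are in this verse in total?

Line 1: deeply(2) + overgrown(3) = 5
Line 2: around(2) + two(1) + endless(2) + kitten(2) = 7
Line 3: motionless(3) + bone(1) + fades(1) = 5
Total: 5 + 7 + 5 = 17

17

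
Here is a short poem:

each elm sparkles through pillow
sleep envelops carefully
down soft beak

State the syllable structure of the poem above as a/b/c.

7/7/3

Line 1: each (1), elm (1), sparkles (2), through (1), pillow (2) → 7
Line 2: sleep (1), envelops (3), carefully (3) → 7
Line 3: down (1), soft (1), beak (1) → 3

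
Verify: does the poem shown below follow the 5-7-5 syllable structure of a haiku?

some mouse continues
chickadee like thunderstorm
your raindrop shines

Line 1: "some mouse continues": 1+1+3 = 5 ✓
Line 2: "chickadee like thunderstorm": 3+1+3 = 7 ✓
Line 3: "your raindrop shines": 1+2+1 = 4 (expected 5)

No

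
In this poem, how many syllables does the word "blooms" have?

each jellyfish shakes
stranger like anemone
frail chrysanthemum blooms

"blooms" has 1 syllable.

1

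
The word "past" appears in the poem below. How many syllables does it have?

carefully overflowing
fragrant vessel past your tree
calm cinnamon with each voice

1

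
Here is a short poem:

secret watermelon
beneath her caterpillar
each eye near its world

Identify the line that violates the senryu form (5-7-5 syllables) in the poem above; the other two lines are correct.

Line 1

Line 1: secret(2) + watermelon(4) = 6 (expected 5)
Line 2: beneath(2) + her(1) + caterpillar(4) = 7 ✓
Line 3: each(1) + eye(1) + near(1) + its(1) + world(1) = 5 ✓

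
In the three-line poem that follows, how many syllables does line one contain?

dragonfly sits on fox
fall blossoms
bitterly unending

6

Line one: dragonfly (3), sits (1), on (1), fox (1) → 6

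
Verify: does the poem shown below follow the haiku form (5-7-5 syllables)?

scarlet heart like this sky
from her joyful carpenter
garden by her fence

No

Line 1: scarlet(2) + heart(1) + like(1) + this(1) + sky(1) = 6 (expected 5)
Line 2: from(1) + her(1) + joyful(2) + carpenter(3) = 7 ✓
Line 3: garden(2) + by(1) + her(1) + fence(1) = 5 ✓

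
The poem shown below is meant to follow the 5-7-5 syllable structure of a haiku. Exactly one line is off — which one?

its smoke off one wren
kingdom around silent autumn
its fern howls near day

Line 1: its (1), smoke (1), off (1), one (1), wren (1) → 5 ✓
Line 2: kingdom (2), around (2), silent (2), autumn (2) → 8 (expected 7)
Line 3: its (1), fern (1), howls (1), near (1), day (1) → 5 ✓

The second line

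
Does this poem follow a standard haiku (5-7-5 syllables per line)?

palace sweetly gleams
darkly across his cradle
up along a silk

Line 1: "palace sweetly gleams": 2+2+1 = 5 ✓
Line 2: "darkly across his cradle": 2+2+1+2 = 7 ✓
Line 3: "up along a silk": 1+2+1+1 = 5 ✓

Yes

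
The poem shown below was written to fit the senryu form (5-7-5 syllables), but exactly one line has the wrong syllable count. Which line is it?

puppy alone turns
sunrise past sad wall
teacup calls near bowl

Line 1: puppy(2) + alone(2) + turns(1) = 5 ✓
Line 2: sunrise(2) + past(1) + sad(1) + wall(1) = 5 (expected 7)
Line 3: teacup(2) + calls(1) + near(1) + bowl(1) = 5 ✓

The second line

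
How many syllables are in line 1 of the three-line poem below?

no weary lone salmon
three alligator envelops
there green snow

6

Line 1: no(1) + weary(2) + lone(1) + salmon(2) = 6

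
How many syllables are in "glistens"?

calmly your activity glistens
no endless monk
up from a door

2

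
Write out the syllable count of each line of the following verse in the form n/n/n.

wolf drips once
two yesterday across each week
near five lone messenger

3/8/6

Line 1: "wolf drips once": 1+1+1 = 3
Line 2: "two yesterday across each week": 1+3+2+1+1 = 8
Line 3: "near five lone messenger": 1+1+1+3 = 6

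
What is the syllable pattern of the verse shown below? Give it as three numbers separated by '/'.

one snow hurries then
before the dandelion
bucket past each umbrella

Line 1: "one snow hurries then": 1+1+2+1 = 5
Line 2: "before the dandelion": 2+1+4 = 7
Line 3: "bucket past each umbrella": 2+1+1+3 = 7

5/7/7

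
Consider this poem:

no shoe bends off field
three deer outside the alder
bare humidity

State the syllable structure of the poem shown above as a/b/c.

5/7/5

Line 1: no (1), shoe (1), bends (1), off (1), field (1) → 5
Line 2: three (1), deer (1), outside (2), the (1), alder (2) → 7
Line 3: bare (1), humidity (4) → 5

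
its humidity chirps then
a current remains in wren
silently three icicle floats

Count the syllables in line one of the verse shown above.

7

Line one: "its humidity chirps then": 1+4+1+1 = 7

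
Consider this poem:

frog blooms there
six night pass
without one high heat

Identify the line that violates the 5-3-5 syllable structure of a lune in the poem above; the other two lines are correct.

Line 1: frog(1) + blooms(1) + there(1) = 3 (expected 5)
Line 2: six(1) + night(1) + pass(1) = 3 ✓
Line 3: without(2) + one(1) + high(1) + heat(1) = 5 ✓

The first line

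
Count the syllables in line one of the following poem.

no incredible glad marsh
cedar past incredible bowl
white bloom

7

Line one: no(1) + incredible(4) + glad(1) + marsh(1) = 7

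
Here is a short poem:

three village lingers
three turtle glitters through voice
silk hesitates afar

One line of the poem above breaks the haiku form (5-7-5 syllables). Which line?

Line 3

Line 1: three (1), village (2), lingers (2) → 5 ✓
Line 2: three (1), turtle (2), glitters (2), through (1), voice (1) → 7 ✓
Line 3: silk (1), hesitates (3), afar (2) → 6 (expected 5)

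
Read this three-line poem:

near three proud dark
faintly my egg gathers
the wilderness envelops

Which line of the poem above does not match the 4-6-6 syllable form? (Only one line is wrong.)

Line 1: near(1) + three(1) + proud(1) + dark(1) = 4 ✓
Line 2: faintly(2) + my(1) + egg(1) + gathers(2) = 6 ✓
Line 3: the(1) + wilderness(3) + envelops(3) = 7 (expected 6)

The third line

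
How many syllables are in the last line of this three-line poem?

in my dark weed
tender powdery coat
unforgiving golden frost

The last line: "unforgiving golden frost": 4+2+1 = 7

7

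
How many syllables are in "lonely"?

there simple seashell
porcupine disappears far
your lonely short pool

2

"lonely" has 2 syllables.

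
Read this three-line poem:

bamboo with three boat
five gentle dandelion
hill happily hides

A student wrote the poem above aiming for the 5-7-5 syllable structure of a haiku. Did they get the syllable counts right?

Yes

Line 1: "bamboo with three boat": 2+1+1+1 = 5 ✓
Line 2: "five gentle dandelion": 1+2+4 = 7 ✓
Line 3: "hill happily hides": 1+3+1 = 5 ✓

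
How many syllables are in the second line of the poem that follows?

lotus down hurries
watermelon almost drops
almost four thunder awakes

7

The second line: "watermelon almost drops": 4+2+1 = 7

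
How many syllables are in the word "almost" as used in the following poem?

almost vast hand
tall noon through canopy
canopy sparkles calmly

2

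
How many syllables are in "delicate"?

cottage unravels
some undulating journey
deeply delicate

3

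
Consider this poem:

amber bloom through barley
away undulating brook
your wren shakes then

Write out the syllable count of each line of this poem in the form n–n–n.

Line 1: amber (2), bloom (1), through (1), barley (2) → 6
Line 2: away (2), undulating (4), brook (1) → 7
Line 3: your (1), wren (1), shakes (1), then (1) → 4

6–7–4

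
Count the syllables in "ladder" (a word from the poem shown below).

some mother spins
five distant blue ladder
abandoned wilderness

2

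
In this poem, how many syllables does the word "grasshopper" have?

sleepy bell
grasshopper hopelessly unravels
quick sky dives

3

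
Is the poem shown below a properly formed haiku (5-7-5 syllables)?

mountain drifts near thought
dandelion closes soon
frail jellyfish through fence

No

Line 1: "mountain drifts near thought": 2+1+1+1 = 5 ✓
Line 2: "dandelion closes soon": 4+2+1 = 7 ✓
Line 3: "frail jellyfish through fence": 1+3+1+1 = 6 (expected 5)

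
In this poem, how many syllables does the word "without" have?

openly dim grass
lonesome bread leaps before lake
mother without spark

2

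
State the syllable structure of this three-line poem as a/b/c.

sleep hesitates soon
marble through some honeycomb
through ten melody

Line 1: sleep(1) + hesitates(3) + soon(1) = 5
Line 2: marble(2) + through(1) + some(1) + honeycomb(3) = 7
Line 3: through(1) + ten(1) + melody(3) = 5

5/7/5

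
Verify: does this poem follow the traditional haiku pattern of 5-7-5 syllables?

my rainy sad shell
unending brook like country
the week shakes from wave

Yes

Line 1: "my rainy sad shell": 1+2+1+1 = 5 ✓
Line 2: "unending brook like country": 3+1+1+2 = 7 ✓
Line 3: "the week shakes from wave": 1+1+1+1+1 = 5 ✓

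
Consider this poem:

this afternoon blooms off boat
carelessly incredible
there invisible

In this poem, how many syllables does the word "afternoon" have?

"afternoon" has 3 syllables.

3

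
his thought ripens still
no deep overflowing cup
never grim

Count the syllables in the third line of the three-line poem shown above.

3

The third line: never (2), grim (1) → 3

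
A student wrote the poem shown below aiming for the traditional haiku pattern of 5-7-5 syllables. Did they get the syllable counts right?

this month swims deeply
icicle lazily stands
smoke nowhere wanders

Line 1: this (1), month (1), swims (1), deeply (2) → 5 ✓
Line 2: icicle (3), lazily (3), stands (1) → 7 ✓
Line 3: smoke (1), nowhere (2), wanders (2) → 5 ✓

Yes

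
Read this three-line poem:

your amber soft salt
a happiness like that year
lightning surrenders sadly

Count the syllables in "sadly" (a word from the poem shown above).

2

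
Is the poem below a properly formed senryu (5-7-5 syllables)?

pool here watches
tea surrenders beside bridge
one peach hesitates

Line 1: "pool here watches": 1+1+2 = 4 (expected 5)
Line 2: "tea surrenders beside bridge": 1+3+2+1 = 7 ✓
Line 3: "one peach hesitates": 1+1+3 = 5 ✓

No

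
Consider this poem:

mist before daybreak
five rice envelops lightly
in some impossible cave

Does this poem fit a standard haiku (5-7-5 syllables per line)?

Line 1: mist(1) + before(2) + daybreak(2) = 5 ✓
Line 2: five(1) + rice(1) + envelops(3) + lightly(2) = 7 ✓
Line 3: in(1) + some(1) + impossible(4) + cave(1) = 7 (expected 5)

No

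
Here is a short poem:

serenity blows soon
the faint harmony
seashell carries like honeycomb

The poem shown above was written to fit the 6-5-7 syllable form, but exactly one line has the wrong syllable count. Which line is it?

The third line

Line 1: serenity(4) + blows(1) + soon(1) = 6 ✓
Line 2: the(1) + faint(1) + harmony(3) = 5 ✓
Line 3: seashell(2) + carries(2) + like(1) + honeycomb(3) = 8 (expected 7)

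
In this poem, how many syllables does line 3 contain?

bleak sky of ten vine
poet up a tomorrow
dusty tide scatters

5

Line 3: dusty (2), tide (1), scatters (2) → 5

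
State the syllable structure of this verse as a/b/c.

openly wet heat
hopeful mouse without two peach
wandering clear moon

Line 1: openly(3) + wet(1) + heat(1) = 5
Line 2: hopeful(2) + mouse(1) + without(2) + two(1) + peach(1) = 7
Line 3: wandering(3) + clear(1) + moon(1) = 5

5/7/5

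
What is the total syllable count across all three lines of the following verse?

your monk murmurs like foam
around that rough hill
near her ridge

14

Line 1: your(1) + monk(1) + murmurs(2) + like(1) + foam(1) = 6
Line 2: around(2) + that(1) + rough(1) + hill(1) = 5
Line 3: near(1) + her(1) + ridge(1) = 3
Total: 6 + 5 + 3 = 14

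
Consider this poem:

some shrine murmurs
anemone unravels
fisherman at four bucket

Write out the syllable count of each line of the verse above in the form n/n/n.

Line 1: "some shrine murmurs": 1+1+2 = 4
Line 2: "anemone unravels": 4+3 = 7
Line 3: "fisherman at four bucket": 3+1+1+2 = 7

4/7/7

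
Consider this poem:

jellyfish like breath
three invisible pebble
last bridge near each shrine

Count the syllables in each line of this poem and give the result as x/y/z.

Line 1: "jellyfish like breath": 3+1+1 = 5
Line 2: "three invisible pebble": 1+4+2 = 7
Line 3: "last bridge near each shrine": 1+1+1+1+1 = 5

5/7/5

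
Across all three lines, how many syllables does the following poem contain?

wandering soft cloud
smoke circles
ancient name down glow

13

Line 1: wandering (3), soft (1), cloud (1) → 5
Line 2: smoke (1), circles (2) → 3
Line 3: ancient (2), name (1), down (1), glow (1) → 5
Total: 5 + 3 + 5 = 13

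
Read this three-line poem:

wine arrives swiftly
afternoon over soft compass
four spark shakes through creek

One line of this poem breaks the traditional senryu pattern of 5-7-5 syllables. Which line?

Line 1: wine (1), arrives (2), swiftly (2) → 5 ✓
Line 2: afternoon (3), over (2), soft (1), compass (2) → 8 (expected 7)
Line 3: four (1), spark (1), shakes (1), through (1), creek (1) → 5 ✓

The second line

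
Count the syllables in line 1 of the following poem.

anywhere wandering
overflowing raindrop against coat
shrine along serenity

6

Line 1: anywhere(3) + wandering(3) = 6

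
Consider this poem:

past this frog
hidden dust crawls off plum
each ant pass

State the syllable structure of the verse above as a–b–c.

3–6–3

Line 1: past (1), this (1), frog (1) → 3
Line 2: hidden (2), dust (1), crawls (1), off (1), plum (1) → 6
Line 3: each (1), ant (1), pass (1) → 3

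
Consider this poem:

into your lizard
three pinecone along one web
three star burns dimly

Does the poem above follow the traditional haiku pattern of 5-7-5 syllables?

Yes

Line 1: "into your lizard": 2+1+2 = 5 ✓
Line 2: "three pinecone along one web": 1+2+2+1+1 = 7 ✓
Line 3: "three star burns dimly": 1+1+1+2 = 5 ✓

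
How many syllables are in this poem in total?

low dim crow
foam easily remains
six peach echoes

Line 1: low(1) + dim(1) + crow(1) = 3
Line 2: foam(1) + easily(3) + remains(2) = 6
Line 3: six(1) + peach(1) + echoes(2) = 4
Total: 3 + 6 + 4 = 13

13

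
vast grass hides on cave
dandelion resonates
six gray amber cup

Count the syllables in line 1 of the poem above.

5

Line 1: "vast grass hides on cave": 1+1+1+1+1 = 5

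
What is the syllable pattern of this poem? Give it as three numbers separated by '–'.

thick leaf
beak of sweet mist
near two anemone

2–4–6

Line 1: thick (1), leaf (1) → 2
Line 2: beak (1), of (1), sweet (1), mist (1) → 4
Line 3: near (1), two (1), anemone (4) → 6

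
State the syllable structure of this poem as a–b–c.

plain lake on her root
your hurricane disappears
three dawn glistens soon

5–7–5

Line 1: plain(1) + lake(1) + on(1) + her(1) + root(1) = 5
Line 2: your(1) + hurricane(3) + disappears(3) = 7
Line 3: three(1) + dawn(1) + glistens(2) + soon(1) = 5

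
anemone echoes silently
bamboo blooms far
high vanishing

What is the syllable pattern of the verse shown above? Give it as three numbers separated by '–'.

Line 1: anemone (4), echoes (2), silently (3) → 9
Line 2: bamboo (2), blooms (1), far (1) → 4
Line 3: high (1), vanishing (3) → 4

9–4–4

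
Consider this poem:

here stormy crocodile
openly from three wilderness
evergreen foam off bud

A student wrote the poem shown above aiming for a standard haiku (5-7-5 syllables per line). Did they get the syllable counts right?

Line 1: "here stormy crocodile": 1+2+3 = 6 (expected 5)
Line 2: "openly from three wilderness": 3+1+1+3 = 8 (expected 7)
Line 3: "evergreen foam off bud": 3+1+1+1 = 6 (expected 5)

No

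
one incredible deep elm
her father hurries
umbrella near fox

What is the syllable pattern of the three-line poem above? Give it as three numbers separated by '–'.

Line 1: one (1), incredible (4), deep (1), elm (1) → 7
Line 2: her (1), father (2), hurries (2) → 5
Line 3: umbrella (3), near (1), fox (1) → 5

7–5–5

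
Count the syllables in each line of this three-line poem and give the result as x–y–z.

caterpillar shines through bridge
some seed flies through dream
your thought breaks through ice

Line 1: "caterpillar shines through bridge": 4+1+1+1 = 7
Line 2: "some seed flies through dream": 1+1+1+1+1 = 5
Line 3: "your thought breaks through ice": 1+1+1+1+1 = 5

7–5–5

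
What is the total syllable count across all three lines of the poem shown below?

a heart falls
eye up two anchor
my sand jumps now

Line 1: a (1), heart (1), falls (1) → 3
Line 2: eye (1), up (1), two (1), anchor (2) → 5
Line 3: my (1), sand (1), jumps (1), now (1) → 4
Total: 3 + 5 + 4 = 12

12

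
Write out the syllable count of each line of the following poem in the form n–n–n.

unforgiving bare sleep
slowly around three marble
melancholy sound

Line 1: unforgiving(4) + bare(1) + sleep(1) = 6
Line 2: slowly(2) + around(2) + three(1) + marble(2) = 7
Line 3: melancholy(4) + sound(1) = 5

6–7–5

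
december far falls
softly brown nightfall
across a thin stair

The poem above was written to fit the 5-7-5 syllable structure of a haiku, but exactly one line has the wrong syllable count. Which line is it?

Line 1: "december far falls": 3+1+1 = 5 ✓
Line 2: "softly brown nightfall": 2+1+2 = 5 (expected 7)
Line 3: "across a thin stair": 2+1+1+1 = 5 ✓

Line 2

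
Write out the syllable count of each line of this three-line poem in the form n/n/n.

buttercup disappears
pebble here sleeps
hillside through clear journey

6/4/6

Line 1: buttercup (3), disappears (3) → 6
Line 2: pebble (2), here (1), sleeps (1) → 4
Line 3: hillside (2), through (1), clear (1), journey (2) → 6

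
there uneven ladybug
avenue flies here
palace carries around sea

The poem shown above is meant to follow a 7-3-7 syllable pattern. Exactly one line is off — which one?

Line 2

Line 1: there(1) + uneven(3) + ladybug(3) = 7 ✓
Line 2: avenue(3) + flies(1) + here(1) = 5 (expected 3)
Line 3: palace(2) + carries(2) + around(2) + sea(1) = 7 ✓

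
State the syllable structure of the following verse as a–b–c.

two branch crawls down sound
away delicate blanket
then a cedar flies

Line 1: two (1), branch (1), crawls (1), down (1), sound (1) → 5
Line 2: away (2), delicate (3), blanket (2) → 7
Line 3: then (1), a (1), cedar (2), flies (1) → 5

5–7–5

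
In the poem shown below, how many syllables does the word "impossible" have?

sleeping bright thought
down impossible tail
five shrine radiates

4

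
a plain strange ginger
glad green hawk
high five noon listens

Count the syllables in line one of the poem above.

Line one: a (1), plain (1), strange (1), ginger (2) → 5

5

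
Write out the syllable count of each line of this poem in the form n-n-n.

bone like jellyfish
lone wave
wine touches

5-2-3

Line 1: bone(1) + like(1) + jellyfish(3) = 5
Line 2: lone(1) + wave(1) = 2
Line 3: wine(1) + touches(2) = 3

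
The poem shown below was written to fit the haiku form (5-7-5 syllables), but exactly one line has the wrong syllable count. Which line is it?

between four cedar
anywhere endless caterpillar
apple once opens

The second line

Line 1: between(2) + four(1) + cedar(2) = 5 ✓
Line 2: anywhere(3) + endless(2) + caterpillar(4) = 9 (expected 7)
Line 3: apple(2) + once(1) + opens(2) = 5 ✓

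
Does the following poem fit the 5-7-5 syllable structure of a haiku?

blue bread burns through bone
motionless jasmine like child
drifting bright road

No

Line 1: blue (1), bread (1), burns (1), through (1), bone (1) → 5 ✓
Line 2: motionless (3), jasmine (2), like (1), child (1) → 7 ✓
Line 3: drifting (2), bright (1), road (1) → 4 (expected 5)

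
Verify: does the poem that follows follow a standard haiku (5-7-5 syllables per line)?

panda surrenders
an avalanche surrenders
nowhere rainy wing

Line 1: "panda surrenders": 2+3 = 5 ✓
Line 2: "an avalanche surrenders": 1+3+3 = 7 ✓
Line 3: "nowhere rainy wing": 2+2+1 = 5 ✓

Yes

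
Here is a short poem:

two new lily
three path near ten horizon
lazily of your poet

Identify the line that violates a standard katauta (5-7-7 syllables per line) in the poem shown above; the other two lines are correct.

Line 1: two(1) + new(1) + lily(2) = 4 (expected 5)
Line 2: three(1) + path(1) + near(1) + ten(1) + horizon(3) = 7 ✓
Line 3: lazily(3) + of(1) + your(1) + poet(2) = 7 ✓

The first line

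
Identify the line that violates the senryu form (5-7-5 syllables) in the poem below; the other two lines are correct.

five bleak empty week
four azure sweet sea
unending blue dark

Line 1: five(1) + bleak(1) + empty(2) + week(1) = 5 ✓
Line 2: four(1) + azure(2) + sweet(1) + sea(1) = 5 (expected 7)
Line 3: unending(3) + blue(1) + dark(1) = 5 ✓

Line 2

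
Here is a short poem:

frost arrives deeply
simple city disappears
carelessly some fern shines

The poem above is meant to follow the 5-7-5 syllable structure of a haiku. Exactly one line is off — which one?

Line 3

Line 1: frost (1), arrives (2), deeply (2) → 5 ✓
Line 2: simple (2), city (2), disappears (3) → 7 ✓
Line 3: carelessly (3), some (1), fern (1), shines (1) → 6 (expected 5)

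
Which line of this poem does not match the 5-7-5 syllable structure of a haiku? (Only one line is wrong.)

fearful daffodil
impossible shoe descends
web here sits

Line 3

Line 1: fearful (2), daffodil (3) → 5 ✓
Line 2: impossible (4), shoe (1), descends (2) → 7 ✓
Line 3: web (1), here (1), sits (1) → 3 (expected 5)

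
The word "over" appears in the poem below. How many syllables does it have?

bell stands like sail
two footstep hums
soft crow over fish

2

"over" has 2 syllables.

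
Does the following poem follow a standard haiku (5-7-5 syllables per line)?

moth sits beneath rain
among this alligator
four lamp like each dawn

Line 1: moth (1), sits (1), beneath (2), rain (1) → 5 ✓
Line 2: among (2), this (1), alligator (4) → 7 ✓
Line 3: four (1), lamp (1), like (1), each (1), dawn (1) → 5 ✓

Yes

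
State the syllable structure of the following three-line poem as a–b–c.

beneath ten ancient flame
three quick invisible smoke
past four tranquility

6–7–6

Line 1: "beneath ten ancient flame": 2+1+2+1 = 6
Line 2: "three quick invisible smoke": 1+1+4+1 = 7
Line 3: "past four tranquility": 1+1+4 = 6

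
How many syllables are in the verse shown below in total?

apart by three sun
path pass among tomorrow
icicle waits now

Line 1: apart (2), by (1), three (1), sun (1) → 5
Line 2: path (1), pass (1), among (2), tomorrow (3) → 7
Line 3: icicle (3), waits (1), now (1) → 5
Total: 5 + 7 + 5 = 17

17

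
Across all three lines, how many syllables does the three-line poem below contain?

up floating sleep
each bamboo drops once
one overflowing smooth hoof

16

Line 1: "up floating sleep": 1+2+1 = 4
Line 2: "each bamboo drops once": 1+2+1+1 = 5
Line 3: "one overflowing smooth hoof": 1+4+1+1 = 7
Total: 4 + 5 + 7 = 16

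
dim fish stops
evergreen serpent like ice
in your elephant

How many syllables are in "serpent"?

"serpent" has 2 syllables.

2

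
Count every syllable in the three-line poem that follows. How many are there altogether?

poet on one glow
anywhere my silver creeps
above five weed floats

Line 1: poet(2) + on(1) + one(1) + glow(1) = 5
Line 2: anywhere(3) + my(1) + silver(2) + creeps(1) = 7
Line 3: above(2) + five(1) + weed(1) + floats(1) = 5
Total: 5 + 7 + 5 = 17

17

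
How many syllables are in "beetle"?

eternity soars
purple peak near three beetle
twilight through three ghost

"beetle" has 2 syllables.

2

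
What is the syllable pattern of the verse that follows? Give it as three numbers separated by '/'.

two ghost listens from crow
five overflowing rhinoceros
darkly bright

Line 1: "two ghost listens from crow": 1+1+2+1+1 = 6
Line 2: "five overflowing rhinoceros": 1+4+4 = 9
Line 3: "darkly bright": 2+1 = 3

6/9/3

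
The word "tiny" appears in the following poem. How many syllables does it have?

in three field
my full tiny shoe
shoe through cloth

"tiny" has 2 syllables.

2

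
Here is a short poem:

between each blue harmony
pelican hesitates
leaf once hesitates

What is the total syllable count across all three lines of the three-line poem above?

Line 1: "between each blue harmony": 2+1+1+3 = 7
Line 2: "pelican hesitates": 3+3 = 6
Line 3: "leaf once hesitates": 1+1+3 = 5
Total: 7 + 6 + 5 = 18

18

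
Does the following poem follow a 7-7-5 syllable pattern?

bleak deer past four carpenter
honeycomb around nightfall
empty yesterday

Yes

Line 1: bleak (1), deer (1), past (1), four (1), carpenter (3) → 7 ✓
Line 2: honeycomb (3), around (2), nightfall (2) → 7 ✓
Line 3: empty (2), yesterday (3) → 5 ✓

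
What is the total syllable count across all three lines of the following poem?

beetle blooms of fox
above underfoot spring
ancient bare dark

Line 1: beetle (2), blooms (1), of (1), fox (1) → 5
Line 2: above (2), underfoot (3), spring (1) → 6
Line 3: ancient (2), bare (1), dark (1) → 4
Total: 5 + 6 + 4 = 15

15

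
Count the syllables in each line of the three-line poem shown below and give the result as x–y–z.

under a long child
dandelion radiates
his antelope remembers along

Line 1: under (2), a (1), long (1), child (1) → 5
Line 2: dandelion (4), radiates (3) → 7
Line 3: his (1), antelope (3), remembers (3), along (2) → 9

5–7–9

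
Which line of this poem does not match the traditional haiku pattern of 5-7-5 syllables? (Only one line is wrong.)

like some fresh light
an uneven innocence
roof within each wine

Line 1: like(1) + some(1) + fresh(1) + light(1) = 4 (expected 5)
Line 2: an(1) + uneven(3) + innocence(3) = 7 ✓
Line 3: roof(1) + within(2) + each(1) + wine(1) = 5 ✓

Line 1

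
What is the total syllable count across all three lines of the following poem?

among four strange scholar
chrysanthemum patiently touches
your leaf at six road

20

Line 1: among(2) + four(1) + strange(1) + scholar(2) = 6
Line 2: chrysanthemum(4) + patiently(3) + touches(2) = 9
Line 3: your(1) + leaf(1) + at(1) + six(1) + road(1) = 5
Total: 6 + 9 + 5 = 20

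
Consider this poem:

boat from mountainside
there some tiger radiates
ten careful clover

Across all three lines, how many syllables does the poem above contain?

Line 1: "boat from mountainside": 1+1+3 = 5
Line 2: "there some tiger radiates": 1+1+2+3 = 7
Line 3: "ten careful clover": 1+2+2 = 5
Total: 5 + 7 + 5 = 17

17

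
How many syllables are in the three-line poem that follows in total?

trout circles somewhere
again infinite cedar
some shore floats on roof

17

Line 1: trout(1) + circles(2) + somewhere(2) = 5
Line 2: again(2) + infinite(3) + cedar(2) = 7
Line 3: some(1) + shore(1) + floats(1) + on(1) + roof(1) = 5
Total: 5 + 7 + 5 = 17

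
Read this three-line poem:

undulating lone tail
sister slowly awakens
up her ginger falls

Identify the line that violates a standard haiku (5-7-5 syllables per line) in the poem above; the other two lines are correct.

Line 1: undulating (4), lone (1), tail (1) → 6 (expected 5)
Line 2: sister (2), slowly (2), awakens (3) → 7 ✓
Line 3: up (1), her (1), ginger (2), falls (1) → 5 ✓

Line 1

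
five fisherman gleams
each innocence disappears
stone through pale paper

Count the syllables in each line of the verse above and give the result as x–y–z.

Line 1: five(1) + fisherman(3) + gleams(1) = 5
Line 2: each(1) + innocence(3) + disappears(3) = 7
Line 3: stone(1) + through(1) + pale(1) + paper(2) = 5

5–7–5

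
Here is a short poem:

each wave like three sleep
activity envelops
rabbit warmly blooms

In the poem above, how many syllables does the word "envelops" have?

3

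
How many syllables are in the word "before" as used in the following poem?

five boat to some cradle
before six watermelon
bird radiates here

2

"before" has 2 syllables.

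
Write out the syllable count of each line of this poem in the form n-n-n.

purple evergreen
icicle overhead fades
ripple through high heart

5-7-5

Line 1: purple(2) + evergreen(3) = 5
Line 2: icicle(3) + overhead(3) + fades(1) = 7
Line 3: ripple(2) + through(1) + high(1) + heart(1) = 5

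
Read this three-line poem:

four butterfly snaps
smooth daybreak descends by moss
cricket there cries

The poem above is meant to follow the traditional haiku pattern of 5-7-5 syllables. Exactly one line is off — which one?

Line 3

Line 1: "four butterfly snaps": 1+3+1 = 5 ✓
Line 2: "smooth daybreak descends by moss": 1+2+2+1+1 = 7 ✓
Line 3: "cricket there cries": 2+1+1 = 4 (expected 5)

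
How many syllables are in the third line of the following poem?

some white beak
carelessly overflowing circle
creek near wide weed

The third line: "creek near wide weed": 1+1+1+1 = 4

4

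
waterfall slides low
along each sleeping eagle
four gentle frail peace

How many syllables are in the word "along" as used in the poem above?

"along" has 2 syllables.

2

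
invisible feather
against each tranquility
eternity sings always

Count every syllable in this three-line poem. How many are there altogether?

20

Line 1: invisible(4) + feather(2) = 6
Line 2: against(2) + each(1) + tranquility(4) = 7
Line 3: eternity(4) + sings(1) + always(2) = 7
Total: 6 + 7 + 7 = 20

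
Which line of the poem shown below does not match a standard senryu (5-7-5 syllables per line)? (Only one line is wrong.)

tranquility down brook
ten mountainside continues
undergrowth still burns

Line 1: tranquility (4), down (1), brook (1) → 6 (expected 5)
Line 2: ten (1), mountainside (3), continues (3) → 7 ✓
Line 3: undergrowth (3), still (1), burns (1) → 5 ✓

Line 1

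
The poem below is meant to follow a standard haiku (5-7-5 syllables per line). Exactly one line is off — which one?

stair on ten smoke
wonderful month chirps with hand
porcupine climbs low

Line 1: stair(1) + on(1) + ten(1) + smoke(1) = 4 (expected 5)
Line 2: wonderful(3) + month(1) + chirps(1) + with(1) + hand(1) = 7 ✓
Line 3: porcupine(3) + climbs(1) + low(1) = 5 ✓

Line 1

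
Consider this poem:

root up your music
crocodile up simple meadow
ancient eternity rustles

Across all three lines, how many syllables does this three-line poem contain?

21

Line 1: "root up your music": 1+1+1+2 = 5
Line 2: "crocodile up simple meadow": 3+1+2+2 = 8
Line 3: "ancient eternity rustles": 2+4+2 = 8
Total: 5 + 8 + 8 = 21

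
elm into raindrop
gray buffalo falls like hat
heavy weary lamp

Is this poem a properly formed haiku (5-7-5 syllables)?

Line 1: "elm into raindrop": 1+2+2 = 5 ✓
Line 2: "gray buffalo falls like hat": 1+3+1+1+1 = 7 ✓
Line 3: "heavy weary lamp": 2+2+1 = 5 ✓

Yes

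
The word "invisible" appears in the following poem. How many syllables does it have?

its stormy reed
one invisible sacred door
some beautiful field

4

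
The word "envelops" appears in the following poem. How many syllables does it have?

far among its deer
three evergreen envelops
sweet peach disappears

3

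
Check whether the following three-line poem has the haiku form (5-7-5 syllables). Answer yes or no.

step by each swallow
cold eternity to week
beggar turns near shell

Line 1: step(1) + by(1) + each(1) + swallow(2) = 5 ✓
Line 2: cold(1) + eternity(4) + to(1) + week(1) = 7 ✓
Line 3: beggar(2) + turns(1) + near(1) + shell(1) = 5 ✓

Yes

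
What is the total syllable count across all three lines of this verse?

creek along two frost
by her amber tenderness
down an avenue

17

Line 1: creek (1), along (2), two (1), frost (1) → 5
Line 2: by (1), her (1), amber (2), tenderness (3) → 7
Line 3: down (1), an (1), avenue (3) → 5
Total: 5 + 7 + 5 = 17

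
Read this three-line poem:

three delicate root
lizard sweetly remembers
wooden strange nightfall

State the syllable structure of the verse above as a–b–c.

5–7–5

Line 1: three (1), delicate (3), root (1) → 5
Line 2: lizard (2), sweetly (2), remembers (3) → 7
Line 3: wooden (2), strange (1), nightfall (2) → 5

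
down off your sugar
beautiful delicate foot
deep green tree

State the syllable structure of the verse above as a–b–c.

Line 1: down(1) + off(1) + your(1) + sugar(2) = 5
Line 2: beautiful(3) + delicate(3) + foot(1) = 7
Line 3: deep(1) + green(1) + tree(1) = 3

5–7–3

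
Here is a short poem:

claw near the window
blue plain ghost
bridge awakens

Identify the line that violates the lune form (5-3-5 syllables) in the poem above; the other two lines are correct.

Line 1: claw (1), near (1), the (1), window (2) → 5 ✓
Line 2: blue (1), plain (1), ghost (1) → 3 ✓
Line 3: bridge (1), awakens (3) → 4 (expected 5)

The third line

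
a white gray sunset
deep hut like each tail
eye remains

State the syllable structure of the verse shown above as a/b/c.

5/5/3

Line 1: a(1) + white(1) + gray(1) + sunset(2) = 5
Line 2: deep(1) + hut(1) + like(1) + each(1) + tail(1) = 5
Line 3: eye(1) + remains(2) = 3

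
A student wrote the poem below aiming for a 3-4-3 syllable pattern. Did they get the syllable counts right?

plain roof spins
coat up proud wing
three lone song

Yes

Line 1: plain (1), roof (1), spins (1) → 3 ✓
Line 2: coat (1), up (1), proud (1), wing (1) → 4 ✓
Line 3: three (1), lone (1), song (1) → 3 ✓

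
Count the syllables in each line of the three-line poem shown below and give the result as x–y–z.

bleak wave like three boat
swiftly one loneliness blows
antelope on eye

5–7–5

Line 1: bleak (1), wave (1), like (1), three (1), boat (1) → 5
Line 2: swiftly (2), one (1), loneliness (3), blows (1) → 7
Line 3: antelope (3), on (1), eye (1) → 5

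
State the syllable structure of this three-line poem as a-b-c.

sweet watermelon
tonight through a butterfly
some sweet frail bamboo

Line 1: sweet(1) + watermelon(4) = 5
Line 2: tonight(2) + through(1) + a(1) + butterfly(3) = 7
Line 3: some(1) + sweet(1) + frail(1) + bamboo(2) = 5

5-7-5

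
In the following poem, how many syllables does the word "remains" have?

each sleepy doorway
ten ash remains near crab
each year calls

"remains" has 2 syllables.

2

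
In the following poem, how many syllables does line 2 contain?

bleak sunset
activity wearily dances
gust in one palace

9

Line 2: "activity wearily dances": 4+3+2 = 9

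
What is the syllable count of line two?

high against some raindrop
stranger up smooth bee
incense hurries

5

Line two: stranger(2) + up(1) + smooth(1) + bee(1) = 5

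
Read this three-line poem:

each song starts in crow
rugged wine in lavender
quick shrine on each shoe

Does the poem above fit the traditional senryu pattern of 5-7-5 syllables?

Yes

Line 1: each (1), song (1), starts (1), in (1), crow (1) → 5 ✓
Line 2: rugged (2), wine (1), in (1), lavender (3) → 7 ✓
Line 3: quick (1), shrine (1), on (1), each (1), shoe (1) → 5 ✓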